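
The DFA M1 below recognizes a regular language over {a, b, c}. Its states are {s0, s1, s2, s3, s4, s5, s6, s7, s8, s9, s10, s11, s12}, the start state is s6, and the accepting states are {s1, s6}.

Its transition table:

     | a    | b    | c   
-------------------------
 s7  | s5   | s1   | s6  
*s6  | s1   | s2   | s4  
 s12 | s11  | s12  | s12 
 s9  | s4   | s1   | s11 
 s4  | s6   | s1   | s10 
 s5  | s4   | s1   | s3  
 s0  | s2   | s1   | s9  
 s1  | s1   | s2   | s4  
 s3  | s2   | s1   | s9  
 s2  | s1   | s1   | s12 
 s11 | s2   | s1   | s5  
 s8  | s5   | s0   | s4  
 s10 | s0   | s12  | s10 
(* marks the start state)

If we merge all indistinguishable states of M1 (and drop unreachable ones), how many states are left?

4

First remove the unreachable states {s7,s8}; 11 states remain.
P0 = {s1,s6} | {s0,s2,s3,s4,s5,s9,s10,s11,s12}.
Refine {s0,s2,s3,s4,s5,s9,s10,s11,s12} on symbol a: members go to different blocks, giving {s0,s3,s5,s9,s10,s11,s12} and {s2,s4}.
Split {s0,s3,s5,s9,s10,s11,s12} by δ(·,a) → {s0,s3,s5,s9,s11} and {s10,s12}.
No further refinement is possible. Final partition (4 blocks): {s1,s6} | {s0,s3,s5,s9,s11} | {s2,s4} | {s10,s12}.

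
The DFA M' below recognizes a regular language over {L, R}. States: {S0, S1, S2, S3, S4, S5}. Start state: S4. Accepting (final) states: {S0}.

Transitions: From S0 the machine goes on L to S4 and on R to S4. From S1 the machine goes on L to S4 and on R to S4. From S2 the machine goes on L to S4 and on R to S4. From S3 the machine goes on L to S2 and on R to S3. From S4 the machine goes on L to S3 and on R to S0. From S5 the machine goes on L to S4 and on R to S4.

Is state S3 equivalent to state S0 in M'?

First remove the unreachable states {S1,S5}; 4 states remain.
Initial partition by acceptance: {S0} | {S2,S3,S4}.
Split {S2,S3,S4} by δ(·,R) → {S2,S3} and {S4}.
Refine {S2,S3} on symbol L: members go to different blocks, giving {S2} and {S3}.
No further refinement is possible. Final partition (4 blocks): {S0} | {S2} | {S4} | {S3}.
S3 and S0 end up in different blocks, so they are distinguishable. For instance, the string 'ε' is accepted from only S0.

No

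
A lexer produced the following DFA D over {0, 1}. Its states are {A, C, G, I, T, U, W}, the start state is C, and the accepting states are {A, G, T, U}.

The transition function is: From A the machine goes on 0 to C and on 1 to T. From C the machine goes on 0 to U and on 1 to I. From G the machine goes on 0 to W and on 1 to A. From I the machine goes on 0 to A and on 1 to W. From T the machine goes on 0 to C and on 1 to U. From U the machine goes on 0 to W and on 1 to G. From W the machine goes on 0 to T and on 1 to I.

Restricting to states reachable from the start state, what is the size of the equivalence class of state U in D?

Every state is reachable, so we keep all 7.
Start with accepting vs non-accepting: {A,G,T,U} | {C,I,W}.
No further refinement is possible. Final partition (2 blocks): {A,G,T,U} | {C,I,W}.
State U belongs to the block {A,G,T,U}, which has 4 states.

4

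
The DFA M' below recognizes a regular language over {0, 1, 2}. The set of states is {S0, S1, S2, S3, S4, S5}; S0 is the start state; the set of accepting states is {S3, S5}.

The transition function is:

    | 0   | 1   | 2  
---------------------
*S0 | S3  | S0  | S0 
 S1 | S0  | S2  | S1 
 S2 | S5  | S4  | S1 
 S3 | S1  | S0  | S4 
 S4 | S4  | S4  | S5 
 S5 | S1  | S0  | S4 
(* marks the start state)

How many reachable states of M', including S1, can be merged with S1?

1

Start with accepting vs non-accepting: {S3,S5} | {S0,S1,S2,S4}.
Refine {S0,S1,S2,S4} on symbol 0: members go to different blocks, giving {S0,S2} and {S1,S4}.
On input 1, block {S0,S2} splits into {S0} and {S2}.
On input 0, block {S1,S4} splits into {S1} and {S4}.
Stable partition: {S3,S5} | {S0} | {S1} | {S2} | {S4} — 5 equivalence classes.
State S1 belongs to the block {S1}, which has 1 states.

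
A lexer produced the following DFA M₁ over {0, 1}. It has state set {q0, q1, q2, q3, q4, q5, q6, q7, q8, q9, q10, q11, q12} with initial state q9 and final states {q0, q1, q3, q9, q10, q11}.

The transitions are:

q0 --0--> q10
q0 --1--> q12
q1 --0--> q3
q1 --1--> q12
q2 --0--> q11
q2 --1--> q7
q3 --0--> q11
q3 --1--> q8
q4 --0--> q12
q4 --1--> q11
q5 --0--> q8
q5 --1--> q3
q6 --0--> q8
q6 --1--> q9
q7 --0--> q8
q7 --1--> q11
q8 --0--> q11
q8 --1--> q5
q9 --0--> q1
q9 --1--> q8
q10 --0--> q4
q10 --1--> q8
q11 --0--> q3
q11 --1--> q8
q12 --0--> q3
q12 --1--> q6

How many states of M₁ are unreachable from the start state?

No path from q9 leads to q0, q2, q4, q7, q10; the other 8 states are all reachable.

5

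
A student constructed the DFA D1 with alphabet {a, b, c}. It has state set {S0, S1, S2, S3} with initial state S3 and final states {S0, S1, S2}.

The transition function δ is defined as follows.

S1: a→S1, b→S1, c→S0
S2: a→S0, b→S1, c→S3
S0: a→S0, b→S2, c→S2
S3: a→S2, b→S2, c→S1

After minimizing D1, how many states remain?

All states are reachable from the start state.
P0 = {S0,S1,S2} | {S3}.
Split {S0,S1,S2} by δ(·,c) → {S0,S1} and {S2}.
Refine {S0,S1} on symbol b: members go to different blocks, giving {S0} and {S1}.
The partition is now stable with 4 blocks: {S0} | {S3} | {S2} | {S1}.

4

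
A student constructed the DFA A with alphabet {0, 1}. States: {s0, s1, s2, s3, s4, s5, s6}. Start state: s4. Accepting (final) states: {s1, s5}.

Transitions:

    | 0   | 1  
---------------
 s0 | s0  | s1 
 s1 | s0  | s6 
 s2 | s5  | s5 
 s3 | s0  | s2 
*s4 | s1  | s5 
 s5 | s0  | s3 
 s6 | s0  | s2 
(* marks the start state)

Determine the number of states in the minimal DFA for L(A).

4

Every state is reachable, so we keep all 7.
P0 = {s1,s5} | {s0,s2,s3,s4,s6}.
On input 0, block {s0,s2,s3,s4,s6} splits into {s0,s3,s6} and {s2,s4}.
Refine {s0,s3,s6} on symbol 1: members go to different blocks, giving {s3,s6} and {s0}.
The partition is now stable with 4 blocks: {s1,s5} | {s3,s6} | {s2,s4} | {s0}.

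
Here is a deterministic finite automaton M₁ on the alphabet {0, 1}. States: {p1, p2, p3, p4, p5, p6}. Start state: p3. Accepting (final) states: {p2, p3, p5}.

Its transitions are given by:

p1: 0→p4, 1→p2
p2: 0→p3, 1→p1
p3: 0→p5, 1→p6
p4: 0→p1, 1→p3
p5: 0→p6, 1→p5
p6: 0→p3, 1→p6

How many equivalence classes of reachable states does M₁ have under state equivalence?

Reachable states from the start: {p3,p5,p6}. Unreachable: {p1,p2,p4} — drop them.
Initial partition by acceptance: {p3,p5} | {p6}.
Split {p3,p5} by δ(·,0) → {p3} and {p5}.
The partition is now stable with 3 blocks: {p3} | {p6} | {p5}.

3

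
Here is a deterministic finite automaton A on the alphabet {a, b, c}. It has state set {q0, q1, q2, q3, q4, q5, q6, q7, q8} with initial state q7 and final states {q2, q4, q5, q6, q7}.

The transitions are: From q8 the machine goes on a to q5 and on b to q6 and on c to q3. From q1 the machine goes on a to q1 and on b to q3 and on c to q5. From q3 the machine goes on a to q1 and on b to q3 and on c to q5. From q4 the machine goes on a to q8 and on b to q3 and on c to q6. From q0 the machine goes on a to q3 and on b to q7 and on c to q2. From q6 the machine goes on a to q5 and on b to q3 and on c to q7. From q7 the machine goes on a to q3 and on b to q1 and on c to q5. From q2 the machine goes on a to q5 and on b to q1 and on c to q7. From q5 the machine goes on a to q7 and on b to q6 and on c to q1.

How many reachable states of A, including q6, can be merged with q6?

1

First remove the unreachable states {q0,q2,q4,q8}; 5 states remain.
Start with accepting vs non-accepting: {q5,q6,q7} | {q1,q3}.
On input a, block {q5,q6,q7} splits into {q5,q6} and {q7}.
Refine {q5,q6} on symbol a: members go to different blocks, giving {q5} and {q6}.
Stable partition: {q5} | {q1,q3} | {q7} | {q6} — 4 equivalence classes.
The equivalence class containing q6 is {q6}, of size 1.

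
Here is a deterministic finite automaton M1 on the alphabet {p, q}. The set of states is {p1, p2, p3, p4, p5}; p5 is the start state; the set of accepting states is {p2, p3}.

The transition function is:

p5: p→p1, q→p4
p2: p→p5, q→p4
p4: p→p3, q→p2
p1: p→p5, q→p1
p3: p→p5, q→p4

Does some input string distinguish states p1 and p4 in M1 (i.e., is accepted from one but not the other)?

Every state is reachable, so we keep all 5.
P0 = {p2,p3} | {p1,p4,p5}.
Refine {p1,p4,p5} on symbol p: members go to different blocks, giving {p1,p5} and {p4}.
On input q, block {p1,p5} splits into {p1} and {p5}.
No further refinement is possible. Final partition (4 blocks): {p2,p3} | {p1} | {p4} | {p5}.
p1 and p4 end up in different blocks, so they are distinguishable. For instance, the string 'p' is accepted from only p4.

Yes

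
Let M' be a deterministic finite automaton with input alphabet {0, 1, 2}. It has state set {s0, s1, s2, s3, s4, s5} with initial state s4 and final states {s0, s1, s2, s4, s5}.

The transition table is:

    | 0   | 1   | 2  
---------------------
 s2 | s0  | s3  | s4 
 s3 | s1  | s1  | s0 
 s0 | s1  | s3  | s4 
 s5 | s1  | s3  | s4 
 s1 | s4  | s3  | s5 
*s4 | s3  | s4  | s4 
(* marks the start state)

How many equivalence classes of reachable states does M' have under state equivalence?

4

States {s2} cannot be reached from the start state, so discard them.
Start with accepting vs non-accepting: {s0,s1,s4,s5} | {s3}.
Refine {s0,s1,s4,s5} on symbol 0: members go to different blocks, giving {s0,s1,s5} and {s4}.
Refine {s0,s1,s5} on symbol 0: members go to different blocks, giving {s0,s5} and {s1}.
Stable partition: {s0,s5} | {s3} | {s4} | {s1} — 4 equivalence classes.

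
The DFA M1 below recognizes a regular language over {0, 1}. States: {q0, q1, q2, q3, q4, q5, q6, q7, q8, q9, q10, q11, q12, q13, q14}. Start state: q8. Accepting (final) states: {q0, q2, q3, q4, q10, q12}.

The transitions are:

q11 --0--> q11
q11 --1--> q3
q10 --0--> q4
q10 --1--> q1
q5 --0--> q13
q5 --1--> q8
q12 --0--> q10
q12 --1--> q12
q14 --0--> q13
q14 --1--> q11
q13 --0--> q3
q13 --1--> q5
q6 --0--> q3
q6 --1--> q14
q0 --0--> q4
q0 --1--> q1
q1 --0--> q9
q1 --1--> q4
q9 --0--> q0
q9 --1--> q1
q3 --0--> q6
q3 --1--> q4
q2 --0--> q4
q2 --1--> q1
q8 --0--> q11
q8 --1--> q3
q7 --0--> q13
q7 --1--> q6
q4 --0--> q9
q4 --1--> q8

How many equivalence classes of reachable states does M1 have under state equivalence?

Reachable states from the start: {q0,q1,q3,q4,q5,q6,q8,q9,q11,q13,q14}. Unreachable: {q2,q7,q10,q12} — drop them.
Initial partition by acceptance: {q0,q3,q4} | {q1,q5,q6,q8,q9,q11,q13,q14}.
Split {q0,q3,q4} by δ(·,0) → {q3,q4} and {q0}.
Refine {q3,q4} on symbol 1: members go to different blocks, giving {q3} and {q4}.
Refine {q1,q5,q6,q8,q9,q11,q13,q14} on symbol 0: members go to different blocks, giving {q1,q5,q8,q11,q14} and {q6,q13} and {q9}.
On input 0, block {q1,q5,q8,q11,q14} splits into {q5,q14} and {q8,q11} and {q1}.
Stable partition: {q3} | {q5,q14} | {q0} | {q4} | {q6,q13} | {q9} | {q8,q11} | {q1} — 8 equivalence classes.

8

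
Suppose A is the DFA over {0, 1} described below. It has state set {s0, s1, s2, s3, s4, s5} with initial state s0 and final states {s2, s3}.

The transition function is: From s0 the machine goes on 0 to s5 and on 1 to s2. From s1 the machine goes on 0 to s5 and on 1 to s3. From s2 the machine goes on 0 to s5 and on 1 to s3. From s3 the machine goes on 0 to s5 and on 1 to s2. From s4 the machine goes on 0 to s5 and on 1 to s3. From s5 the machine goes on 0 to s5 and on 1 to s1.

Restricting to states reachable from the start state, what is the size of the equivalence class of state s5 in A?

Reachable states from the start: {s0,s1,s2,s3,s5}. Unreachable: {s4} — drop them.
Start with accepting vs non-accepting: {s2,s3} | {s0,s1,s5}.
Split {s0,s1,s5} by δ(·,1) → {s0,s1} and {s5}.
The partition is now stable with 3 blocks: {s2,s3} | {s0,s1} | {s5}.
The equivalence class containing s5 is {s5}, of size 1.

1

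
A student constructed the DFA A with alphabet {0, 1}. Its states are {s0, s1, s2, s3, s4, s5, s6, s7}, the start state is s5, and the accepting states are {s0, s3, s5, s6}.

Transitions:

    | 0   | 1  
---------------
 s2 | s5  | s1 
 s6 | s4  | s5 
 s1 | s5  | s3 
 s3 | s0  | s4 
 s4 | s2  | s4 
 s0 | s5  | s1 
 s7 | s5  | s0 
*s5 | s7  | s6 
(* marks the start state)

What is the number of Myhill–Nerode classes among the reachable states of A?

All states are reachable from the start state.
Initial partition by acceptance: {s0,s3,s5,s6} | {s1,s2,s4,s7}.
Split {s0,s3,s5,s6} by δ(·,0) → {s0,s3} and {s5,s6}.
On input 0, block {s0,s3} splits into {s0} and {s3}.
Refine {s1,s2,s4,s7} on symbol 0: members go to different blocks, giving {s1,s2,s7} and {s4}.
On input 1, block {s1,s2,s7} splits into {s1} and {s2} and {s7}.
Split {s5,s6} by δ(·,0) → {s5} and {s6}.
No further refinement is possible. Final partition (8 blocks): {s0} | {s1} | {s5} | {s3} | {s4} | {s2} | {s7} | {s6}.

8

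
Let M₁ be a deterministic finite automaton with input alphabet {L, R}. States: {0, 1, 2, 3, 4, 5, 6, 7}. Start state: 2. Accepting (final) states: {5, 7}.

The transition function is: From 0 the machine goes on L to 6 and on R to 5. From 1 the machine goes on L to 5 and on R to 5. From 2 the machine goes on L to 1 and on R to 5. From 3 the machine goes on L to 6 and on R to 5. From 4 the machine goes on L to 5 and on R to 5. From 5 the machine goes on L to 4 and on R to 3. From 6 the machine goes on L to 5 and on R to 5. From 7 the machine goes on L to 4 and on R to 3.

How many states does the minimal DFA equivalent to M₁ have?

First remove the unreachable states {0,7}; 6 states remain.
P0 = {5} | {1,2,3,4,6}.
On input L, block {1,2,3,4,6} splits into {1,4,6} and {2,3}.
No further refinement is possible. Final partition (3 blocks): {5} | {1,4,6} | {2,3}.

3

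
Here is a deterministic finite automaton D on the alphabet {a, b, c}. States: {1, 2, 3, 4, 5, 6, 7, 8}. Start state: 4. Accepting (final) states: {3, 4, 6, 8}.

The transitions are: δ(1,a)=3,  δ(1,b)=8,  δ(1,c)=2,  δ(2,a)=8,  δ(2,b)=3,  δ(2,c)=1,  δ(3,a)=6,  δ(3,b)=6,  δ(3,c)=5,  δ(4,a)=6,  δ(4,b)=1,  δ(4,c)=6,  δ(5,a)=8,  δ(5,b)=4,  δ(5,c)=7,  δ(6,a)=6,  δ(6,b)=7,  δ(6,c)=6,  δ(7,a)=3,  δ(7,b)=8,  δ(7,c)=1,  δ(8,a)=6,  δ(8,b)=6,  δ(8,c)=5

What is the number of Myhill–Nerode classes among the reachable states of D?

4

All states are reachable from the start state.
P0 = {3,4,6,8} | {1,2,5,7}.
On input b, block {3,4,6,8} splits into {3,8} and {4,6}.
Split {1,2,5,7} by δ(·,b) → {1,2,7} and {5}.
No further refinement is possible. Final partition (4 blocks): {3,8} | {1,2,7} | {4,6} | {5}.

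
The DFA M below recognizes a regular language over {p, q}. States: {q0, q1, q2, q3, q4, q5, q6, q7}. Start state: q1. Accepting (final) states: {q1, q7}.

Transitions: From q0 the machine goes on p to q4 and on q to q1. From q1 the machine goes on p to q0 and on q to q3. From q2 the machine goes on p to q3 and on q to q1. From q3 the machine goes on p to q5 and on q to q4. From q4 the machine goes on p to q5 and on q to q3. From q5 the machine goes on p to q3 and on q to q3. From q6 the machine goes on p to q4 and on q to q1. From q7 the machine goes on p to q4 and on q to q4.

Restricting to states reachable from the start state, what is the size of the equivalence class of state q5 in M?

States {q2,q6,q7} cannot be reached from the start state, so discard them.
Start with accepting vs non-accepting: {q1} | {q0,q3,q4,q5}.
On input q, block {q0,q3,q4,q5} splits into {q3,q4,q5} and {q0}.
No further refinement is possible. Final partition (3 blocks): {q1} | {q3,q4,q5} | {q0}.
The equivalence class containing q5 is {q3,q4,q5}, of size 3.

3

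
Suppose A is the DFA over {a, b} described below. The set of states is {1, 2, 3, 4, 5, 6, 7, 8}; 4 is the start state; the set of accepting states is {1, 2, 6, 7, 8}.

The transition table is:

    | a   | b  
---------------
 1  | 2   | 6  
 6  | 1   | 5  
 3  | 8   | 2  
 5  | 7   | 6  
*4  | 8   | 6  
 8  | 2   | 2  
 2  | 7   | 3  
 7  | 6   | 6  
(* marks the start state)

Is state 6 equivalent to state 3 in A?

Every state is reachable, so we keep all 8.
P0 = {1,2,6,7,8} | {3,4,5}.
On input b, block {1,2,6,7,8} splits into {1,7,8} and {2,6}.
No further refinement is possible. Final partition (3 blocks): {1,7,8} | {3,4,5} | {2,6}.
6 and 3 end up in different blocks, so they are distinguishable. For instance, the string 'ε' is accepted from only 6.

No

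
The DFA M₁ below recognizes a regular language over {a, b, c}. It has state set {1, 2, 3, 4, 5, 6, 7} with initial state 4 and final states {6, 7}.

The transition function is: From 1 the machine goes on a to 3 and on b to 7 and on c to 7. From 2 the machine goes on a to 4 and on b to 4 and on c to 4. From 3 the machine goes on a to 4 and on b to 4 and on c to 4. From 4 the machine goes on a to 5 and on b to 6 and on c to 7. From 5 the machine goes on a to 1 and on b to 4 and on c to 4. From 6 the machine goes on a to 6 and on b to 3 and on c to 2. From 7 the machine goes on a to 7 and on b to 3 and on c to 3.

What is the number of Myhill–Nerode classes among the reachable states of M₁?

3

Start with accepting vs non-accepting: {6,7} | {1,2,3,4,5}.
Split {1,2,3,4,5} by δ(·,b) → {2,3,5} and {1,4}.
No further refinement is possible. Final partition (3 blocks): {6,7} | {2,3,5} | {1,4}.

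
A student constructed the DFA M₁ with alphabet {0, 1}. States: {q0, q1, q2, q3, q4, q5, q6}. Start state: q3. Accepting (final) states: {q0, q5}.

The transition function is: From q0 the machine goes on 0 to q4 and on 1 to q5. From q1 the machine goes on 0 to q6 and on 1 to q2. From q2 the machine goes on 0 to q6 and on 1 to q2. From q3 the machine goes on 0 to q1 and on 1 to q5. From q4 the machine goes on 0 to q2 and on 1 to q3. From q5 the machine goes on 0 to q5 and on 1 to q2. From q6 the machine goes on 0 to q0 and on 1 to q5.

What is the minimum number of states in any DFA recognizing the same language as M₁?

6

Initial partition by acceptance: {q0,q5} | {q1,q2,q3,q4,q6}.
On input 0, block {q0,q5} splits into {q0} and {q5}.
On input 0, block {q1,q2,q3,q4,q6} splits into {q1,q2,q3,q4} and {q6}.
Split {q1,q2,q3,q4} by δ(·,0) → {q1,q2} and {q3,q4}.
Refine {q3,q4} on symbol 1: members go to different blocks, giving {q3} and {q4}.
The partition is now stable with 6 blocks: {q0} | {q1,q2} | {q5} | {q6} | {q3} | {q4}.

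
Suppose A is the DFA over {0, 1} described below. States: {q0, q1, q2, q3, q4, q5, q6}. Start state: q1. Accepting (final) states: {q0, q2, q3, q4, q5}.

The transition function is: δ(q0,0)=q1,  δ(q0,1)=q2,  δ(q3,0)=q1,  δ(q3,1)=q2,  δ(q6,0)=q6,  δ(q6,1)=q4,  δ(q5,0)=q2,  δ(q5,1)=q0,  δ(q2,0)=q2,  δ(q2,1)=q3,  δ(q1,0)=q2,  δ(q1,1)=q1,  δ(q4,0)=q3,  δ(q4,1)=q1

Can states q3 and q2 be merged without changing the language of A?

Reachable states from the start: {q1,q2,q3}. Unreachable: {q0,q4,q5,q6} — drop them.
P0 = {q2,q3} | {q1}.
On input 0, block {q2,q3} splits into {q2} and {q3}.
The partition is now stable with 3 blocks: {q2} | {q1} | {q3}.
q3 and q2 end up in different blocks, so they are distinguishable. For instance, the string '0' is accepted from only q2.

No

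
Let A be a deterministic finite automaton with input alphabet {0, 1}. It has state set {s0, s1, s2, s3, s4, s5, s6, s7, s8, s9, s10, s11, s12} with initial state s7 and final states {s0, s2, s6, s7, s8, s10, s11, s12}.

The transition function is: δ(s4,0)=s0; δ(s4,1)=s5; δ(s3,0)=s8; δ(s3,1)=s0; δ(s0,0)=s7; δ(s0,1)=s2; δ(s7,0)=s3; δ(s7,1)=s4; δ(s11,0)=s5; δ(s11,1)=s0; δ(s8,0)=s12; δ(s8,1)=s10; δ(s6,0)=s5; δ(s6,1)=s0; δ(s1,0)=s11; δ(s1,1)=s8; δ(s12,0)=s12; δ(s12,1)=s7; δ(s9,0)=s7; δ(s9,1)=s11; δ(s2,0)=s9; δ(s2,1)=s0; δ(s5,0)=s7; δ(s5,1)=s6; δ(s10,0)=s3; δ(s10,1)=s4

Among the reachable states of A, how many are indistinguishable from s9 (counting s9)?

2

First remove the unreachable states {s1}; 12 states remain.
Initial partition by acceptance: {s0,s2,s6,s7,s8,s10,s11,s12} | {s3,s4,s5,s9}.
Refine {s0,s2,s6,s7,s8,s10,s11,s12} on symbol 0: members go to different blocks, giving {s2,s6,s7,s10,s11} and {s0,s8,s12}.
Refine {s2,s6,s7,s10,s11} on symbol 1: members go to different blocks, giving {s2,s6,s11} and {s7,s10}.
On input 0, block {s3,s4,s5,s9} splits into {s3,s4} and {s5,s9}.
Refine {s3,s4} on symbol 1: members go to different blocks, giving {s3} and {s4}.
Split {s0,s8,s12} by δ(·,0) → {s8,s12} and {s0}.
No further refinement is possible. Final partition (7 blocks): {s2,s6,s11} | {s3} | {s8,s12} | {s7,s10} | {s5,s9} | {s4} | {s0}.
The equivalence class containing s9 is {s5,s9}, of size 2.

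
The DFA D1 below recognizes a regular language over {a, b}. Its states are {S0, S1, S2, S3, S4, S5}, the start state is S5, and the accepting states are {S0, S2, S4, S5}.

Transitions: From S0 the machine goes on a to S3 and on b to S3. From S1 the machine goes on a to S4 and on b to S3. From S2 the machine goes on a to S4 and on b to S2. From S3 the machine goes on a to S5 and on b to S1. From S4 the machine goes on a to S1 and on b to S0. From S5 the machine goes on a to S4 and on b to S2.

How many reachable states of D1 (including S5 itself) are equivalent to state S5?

Every state is reachable, so we keep all 6.
Initial partition by acceptance: {S0,S2,S4,S5} | {S1,S3}.
Split {S0,S2,S4,S5} by δ(·,a) → {S0,S4} and {S2,S5}.
Split {S0,S4} by δ(·,b) → {S0} and {S4}.
Split {S1,S3} by δ(·,a) → {S1} and {S3}.
The partition is now stable with 5 blocks: {S0} | {S1} | {S2,S5} | {S4} | {S3}.
State S5 belongs to the block {S2,S5}, which has 2 states.

2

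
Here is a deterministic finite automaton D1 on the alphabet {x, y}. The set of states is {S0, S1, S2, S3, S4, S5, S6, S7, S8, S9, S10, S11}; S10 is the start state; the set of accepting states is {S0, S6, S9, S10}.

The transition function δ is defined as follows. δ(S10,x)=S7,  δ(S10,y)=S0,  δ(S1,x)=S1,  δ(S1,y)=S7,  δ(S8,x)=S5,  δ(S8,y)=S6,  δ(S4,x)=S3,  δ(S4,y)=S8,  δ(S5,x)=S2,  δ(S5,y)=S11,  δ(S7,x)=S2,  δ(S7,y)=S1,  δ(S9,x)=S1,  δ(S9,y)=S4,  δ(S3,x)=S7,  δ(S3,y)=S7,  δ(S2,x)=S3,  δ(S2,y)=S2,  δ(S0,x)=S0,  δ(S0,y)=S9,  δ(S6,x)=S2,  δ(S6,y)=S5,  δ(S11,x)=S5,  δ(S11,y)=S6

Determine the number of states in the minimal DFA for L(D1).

Every state is reachable, so we keep all 12.
Initial partition by acceptance: {S0,S6,S9,S10} | {S1,S2,S3,S4,S5,S7,S8,S11}.
Refine {S0,S6,S9,S10} on symbol x: members go to different blocks, giving {S6,S9,S10} and {S0}.
Refine {S6,S9,S10} on symbol y: members go to different blocks, giving {S6,S9} and {S10}.
Split {S1,S2,S3,S4,S5,S7,S8,S11} by δ(·,y) → {S1,S2,S3,S4,S5,S7} and {S8,S11}.
On input y, block {S1,S2,S3,S4,S5,S7} splits into {S1,S2,S3,S7} and {S4,S5}.
The partition is now stable with 6 blocks: {S6,S9} | {S1,S2,S3,S7} | {S0} | {S10} | {S8,S11} | {S4,S5}.

6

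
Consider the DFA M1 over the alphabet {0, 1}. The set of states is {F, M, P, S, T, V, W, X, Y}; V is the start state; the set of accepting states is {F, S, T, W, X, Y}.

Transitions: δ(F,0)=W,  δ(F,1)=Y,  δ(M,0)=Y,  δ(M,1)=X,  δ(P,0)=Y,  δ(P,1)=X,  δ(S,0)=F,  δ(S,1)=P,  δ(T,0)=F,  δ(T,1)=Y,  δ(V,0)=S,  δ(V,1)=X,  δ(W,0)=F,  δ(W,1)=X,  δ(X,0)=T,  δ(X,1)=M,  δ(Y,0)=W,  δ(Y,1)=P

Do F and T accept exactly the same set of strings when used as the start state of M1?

Yes

All states are reachable from the start state.
P0 = {F,S,T,W,X,Y} | {M,P,V}.
On input 1, block {F,S,T,W,X,Y} splits into {S,X,Y} and {F,T,W}.
The partition is now stable with 3 blocks: {S,X,Y} | {M,P,V} | {F,T,W}.
F and T lie in the same block of the stable partition, so they are equivalent — no string distinguishes them.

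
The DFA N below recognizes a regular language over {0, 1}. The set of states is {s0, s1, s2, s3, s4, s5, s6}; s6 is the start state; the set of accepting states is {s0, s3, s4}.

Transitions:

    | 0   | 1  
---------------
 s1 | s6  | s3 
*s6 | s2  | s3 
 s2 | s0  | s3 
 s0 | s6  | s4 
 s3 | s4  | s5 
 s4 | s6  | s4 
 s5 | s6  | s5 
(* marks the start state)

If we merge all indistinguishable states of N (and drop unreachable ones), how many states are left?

Reachable states from the start: {s0,s2,s3,s4,s5,s6}. Unreachable: {s1} — drop them.
P0 = {s0,s3,s4} | {s2,s5,s6}.
On input 0, block {s0,s3,s4} splits into {s0,s4} and {s3}.
Split {s2,s5,s6} by δ(·,0) → {s5,s6} and {s2}.
Refine {s5,s6} on symbol 0: members go to different blocks, giving {s5} and {s6}.
Stable partition: {s0,s4} | {s5} | {s3} | {s2} | {s6} — 5 equivalence classes.

5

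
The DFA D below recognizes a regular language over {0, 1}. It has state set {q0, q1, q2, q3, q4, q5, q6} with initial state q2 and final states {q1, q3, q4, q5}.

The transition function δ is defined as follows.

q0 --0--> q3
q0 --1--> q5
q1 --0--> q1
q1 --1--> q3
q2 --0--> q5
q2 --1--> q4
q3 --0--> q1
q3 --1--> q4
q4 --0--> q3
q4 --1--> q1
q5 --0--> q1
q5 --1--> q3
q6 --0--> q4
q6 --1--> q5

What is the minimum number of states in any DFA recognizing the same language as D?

Reachable states from the start: {q1,q2,q3,q4,q5}. Unreachable: {q0,q6} — drop them.
Start with accepting vs non-accepting: {q1,q3,q4,q5} | {q2}.
Stable partition: {q1,q3,q4,q5} | {q2} — 2 equivalence classes.

2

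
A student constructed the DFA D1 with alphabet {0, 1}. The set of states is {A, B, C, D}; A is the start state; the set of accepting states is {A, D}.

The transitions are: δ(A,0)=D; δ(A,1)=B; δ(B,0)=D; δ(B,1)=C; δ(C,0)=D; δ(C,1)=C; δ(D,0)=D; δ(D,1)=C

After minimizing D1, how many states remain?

All states are reachable from the start state.
Start with accepting vs non-accepting: {A,D} | {B,C}.
The partition is now stable with 2 blocks: {A,D} | {B,C}.

2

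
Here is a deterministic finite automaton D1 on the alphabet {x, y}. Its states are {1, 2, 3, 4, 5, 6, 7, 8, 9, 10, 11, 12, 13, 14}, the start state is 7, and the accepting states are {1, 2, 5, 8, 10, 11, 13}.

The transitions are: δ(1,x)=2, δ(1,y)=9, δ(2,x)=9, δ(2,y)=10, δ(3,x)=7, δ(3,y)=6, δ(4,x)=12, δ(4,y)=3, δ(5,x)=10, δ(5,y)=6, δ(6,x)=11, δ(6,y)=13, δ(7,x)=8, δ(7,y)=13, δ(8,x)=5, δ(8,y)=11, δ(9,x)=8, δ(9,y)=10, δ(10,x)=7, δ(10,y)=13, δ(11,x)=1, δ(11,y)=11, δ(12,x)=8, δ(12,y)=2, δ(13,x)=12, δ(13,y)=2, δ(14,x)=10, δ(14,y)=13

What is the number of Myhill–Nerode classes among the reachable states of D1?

4

Reachable states from the start: {1,2,5,6,7,8,9,10,11,12,13}. Unreachable: {3,4,14} — drop them.
Start with accepting vs non-accepting: {1,2,5,8,10,11,13} | {6,7,9,12}.
Split {1,2,5,8,10,11,13} by δ(·,x) → {1,5,8,11} and {2,10,13}.
Refine {1,5,8,11} on symbol x: members go to different blocks, giving {1,5} and {8,11}.
No further refinement is possible. Final partition (4 blocks): {1,5} | {6,7,9,12} | {2,10,13} | {8,11}.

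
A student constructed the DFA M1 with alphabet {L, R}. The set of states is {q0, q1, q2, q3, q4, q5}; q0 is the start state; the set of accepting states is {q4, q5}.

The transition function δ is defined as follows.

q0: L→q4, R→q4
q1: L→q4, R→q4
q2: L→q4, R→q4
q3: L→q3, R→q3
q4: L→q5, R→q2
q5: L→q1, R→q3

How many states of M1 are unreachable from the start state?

A breadth-first search from the start state visits every state.

0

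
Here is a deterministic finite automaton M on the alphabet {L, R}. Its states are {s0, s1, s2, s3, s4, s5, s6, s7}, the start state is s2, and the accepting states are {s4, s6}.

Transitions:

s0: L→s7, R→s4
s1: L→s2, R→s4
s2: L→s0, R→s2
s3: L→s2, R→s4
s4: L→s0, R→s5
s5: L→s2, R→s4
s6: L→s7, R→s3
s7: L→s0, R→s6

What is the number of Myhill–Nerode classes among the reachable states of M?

States {s1} cannot be reached from the start state, so discard them.
Start with accepting vs non-accepting: {s4,s6} | {s0,s2,s3,s5,s7}.
On input R, block {s0,s2,s3,s5,s7} splits into {s0,s3,s5,s7} and {s2}.
Split {s0,s3,s5,s7} by δ(·,L) → {s0,s7} and {s3,s5}.
Stable partition: {s4,s6} | {s0,s7} | {s2} | {s3,s5} — 4 equivalence classes.

4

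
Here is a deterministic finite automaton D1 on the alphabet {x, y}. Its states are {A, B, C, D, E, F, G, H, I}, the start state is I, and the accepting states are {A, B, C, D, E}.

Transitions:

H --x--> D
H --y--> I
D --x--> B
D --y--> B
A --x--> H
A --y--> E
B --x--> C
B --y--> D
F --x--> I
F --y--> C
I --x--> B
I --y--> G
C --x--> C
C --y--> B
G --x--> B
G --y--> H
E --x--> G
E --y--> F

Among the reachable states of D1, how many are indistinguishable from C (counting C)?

Reachable states from the start: {B,C,D,G,H,I}. Unreachable: {A,E,F} — drop them.
Start with accepting vs non-accepting: {B,C,D} | {G,H,I}.
The partition is now stable with 2 blocks: {B,C,D} | {G,H,I}.
The equivalence class containing C is {B,C,D}, of size 3.

3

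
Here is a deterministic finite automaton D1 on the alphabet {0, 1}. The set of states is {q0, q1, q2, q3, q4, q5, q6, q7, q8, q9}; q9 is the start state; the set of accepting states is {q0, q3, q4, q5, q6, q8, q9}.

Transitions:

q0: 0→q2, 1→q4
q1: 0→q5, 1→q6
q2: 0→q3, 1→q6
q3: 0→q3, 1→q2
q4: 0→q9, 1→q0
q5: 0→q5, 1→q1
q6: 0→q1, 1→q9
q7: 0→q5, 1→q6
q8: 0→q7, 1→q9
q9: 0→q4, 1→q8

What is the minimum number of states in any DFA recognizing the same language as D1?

P0 = {q0,q3,q4,q5,q6,q8,q9} | {q1,q2,q7}.
On input 0, block {q0,q3,q4,q5,q6,q8,q9} splits into {q3,q4,q5,q9} and {q0,q6,q8}.
Refine {q3,q4,q5,q9} on symbol 1: members go to different blocks, giving {q3,q5} and {q4,q9}.
Stable partition: {q3,q5} | {q1,q2,q7} | {q0,q6,q8} | {q4,q9} — 4 equivalence classes.

4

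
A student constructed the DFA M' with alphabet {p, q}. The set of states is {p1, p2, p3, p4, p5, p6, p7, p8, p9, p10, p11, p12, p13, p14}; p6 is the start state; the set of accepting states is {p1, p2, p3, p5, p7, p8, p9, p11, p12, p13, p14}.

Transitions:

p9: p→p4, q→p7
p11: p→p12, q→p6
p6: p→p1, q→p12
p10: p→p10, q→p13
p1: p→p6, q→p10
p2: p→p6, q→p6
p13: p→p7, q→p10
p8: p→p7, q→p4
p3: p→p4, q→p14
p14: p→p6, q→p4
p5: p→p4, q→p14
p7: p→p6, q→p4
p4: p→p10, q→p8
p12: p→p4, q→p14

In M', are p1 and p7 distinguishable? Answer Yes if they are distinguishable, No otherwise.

Reachable states from the start: {p1,p4,p6,p7,p8,p10,p12,p13,p14}. Unreachable: {p2,p3,p5,p9,p11} — drop them.
P0 = {p1,p7,p8,p12,p13,p14} | {p4,p6,p10}.
Split {p1,p7,p8,p12,p13,p14} by δ(·,p) → {p1,p7,p12,p14} and {p8,p13}.
Refine {p1,p7,p12,p14} on symbol q: members go to different blocks, giving {p1,p7,p14} and {p12}.
Split {p4,p6,p10} by δ(·,p) → {p4,p10} and {p6}.
Stable partition: {p1,p7,p14} | {p4,p10} | {p8,p13} | {p12} | {p6} — 5 equivalence classes.
p1 and p7 lie in the same block of the stable partition, so they are equivalent — no string distinguishes them.

No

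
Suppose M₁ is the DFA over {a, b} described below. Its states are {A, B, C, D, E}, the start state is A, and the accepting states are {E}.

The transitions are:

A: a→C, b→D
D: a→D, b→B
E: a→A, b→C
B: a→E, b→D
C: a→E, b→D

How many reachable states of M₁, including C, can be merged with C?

All states are reachable from the start state.
P0 = {E} | {A,B,C,D}.
On input a, block {A,B,C,D} splits into {A,D} and {B,C}.
Split {A,D} by δ(·,a) → {A} and {D}.
No further refinement is possible. Final partition (4 blocks): {E} | {A} | {B,C} | {D}.
State C belongs to the block {B,C}, which has 2 states.

2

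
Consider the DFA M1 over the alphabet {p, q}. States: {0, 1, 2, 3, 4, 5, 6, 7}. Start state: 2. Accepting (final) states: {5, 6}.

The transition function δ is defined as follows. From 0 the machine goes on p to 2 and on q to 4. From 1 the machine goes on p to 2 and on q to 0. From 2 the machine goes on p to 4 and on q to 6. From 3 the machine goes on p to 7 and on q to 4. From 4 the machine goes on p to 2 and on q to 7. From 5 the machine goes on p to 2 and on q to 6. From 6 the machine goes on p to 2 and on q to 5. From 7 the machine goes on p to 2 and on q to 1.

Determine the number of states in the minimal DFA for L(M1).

3

States {3} cannot be reached from the start state, so discard them.
P0 = {5,6} | {0,1,2,4,7}.
Split {0,1,2,4,7} by δ(·,q) → {0,1,4,7} and {2}.
The partition is now stable with 3 blocks: {5,6} | {0,1,4,7} | {2}.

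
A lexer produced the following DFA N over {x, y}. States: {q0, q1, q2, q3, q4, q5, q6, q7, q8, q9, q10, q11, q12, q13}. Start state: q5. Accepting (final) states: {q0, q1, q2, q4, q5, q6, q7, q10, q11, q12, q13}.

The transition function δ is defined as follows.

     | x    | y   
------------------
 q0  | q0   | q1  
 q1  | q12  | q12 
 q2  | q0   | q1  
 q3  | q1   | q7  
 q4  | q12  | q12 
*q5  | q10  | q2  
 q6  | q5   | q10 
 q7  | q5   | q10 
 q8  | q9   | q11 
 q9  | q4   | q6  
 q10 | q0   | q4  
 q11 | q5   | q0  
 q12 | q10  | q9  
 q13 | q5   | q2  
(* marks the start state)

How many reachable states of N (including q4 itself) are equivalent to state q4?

2

States {q3,q7,q8,q11,q13} cannot be reached from the start state, so discard them.
Start with accepting vs non-accepting: {q0,q1,q2,q4,q5,q6,q10,q12} | {q9}.
Split {q0,q1,q2,q4,q5,q6,q10,q12} by δ(·,y) → {q0,q1,q2,q4,q5,q6,q10} and {q12}.
Refine {q0,q1,q2,q4,q5,q6,q10} on symbol x: members go to different blocks, giving {q0,q2,q5,q6,q10} and {q1,q4}.
Refine {q0,q2,q5,q6,q10} on symbol y: members go to different blocks, giving {q0,q2,q10} and {q5,q6}.
Split {q5,q6} by δ(·,x) → {q5} and {q6}.
No further refinement is possible. Final partition (6 blocks): {q0,q2,q10} | {q9} | {q12} | {q1,q4} | {q5} | {q6}.
The equivalence class containing q4 is {q1,q4}, of size 2.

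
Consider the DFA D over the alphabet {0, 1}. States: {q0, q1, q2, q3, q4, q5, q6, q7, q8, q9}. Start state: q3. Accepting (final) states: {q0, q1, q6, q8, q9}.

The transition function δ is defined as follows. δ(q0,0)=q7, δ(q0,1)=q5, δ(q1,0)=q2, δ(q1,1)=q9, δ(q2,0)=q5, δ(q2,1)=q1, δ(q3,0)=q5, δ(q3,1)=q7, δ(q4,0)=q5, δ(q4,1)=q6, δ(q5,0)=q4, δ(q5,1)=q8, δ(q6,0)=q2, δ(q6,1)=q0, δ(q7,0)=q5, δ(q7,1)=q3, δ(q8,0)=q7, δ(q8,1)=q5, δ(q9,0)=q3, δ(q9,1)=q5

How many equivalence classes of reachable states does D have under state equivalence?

Every state is reachable, so we keep all 10.
Start with accepting vs non-accepting: {q0,q1,q6,q8,q9} | {q2,q3,q4,q5,q7}.
On input 1, block {q0,q1,q6,q8,q9} splits into {q0,q8,q9} and {q1,q6}.
Split {q2,q3,q4,q5,q7} by δ(·,1) → {q2,q4} and {q3,q7} and {q5}.
The partition is now stable with 5 blocks: {q0,q8,q9} | {q2,q4} | {q1,q6} | {q3,q7} | {q5}.

5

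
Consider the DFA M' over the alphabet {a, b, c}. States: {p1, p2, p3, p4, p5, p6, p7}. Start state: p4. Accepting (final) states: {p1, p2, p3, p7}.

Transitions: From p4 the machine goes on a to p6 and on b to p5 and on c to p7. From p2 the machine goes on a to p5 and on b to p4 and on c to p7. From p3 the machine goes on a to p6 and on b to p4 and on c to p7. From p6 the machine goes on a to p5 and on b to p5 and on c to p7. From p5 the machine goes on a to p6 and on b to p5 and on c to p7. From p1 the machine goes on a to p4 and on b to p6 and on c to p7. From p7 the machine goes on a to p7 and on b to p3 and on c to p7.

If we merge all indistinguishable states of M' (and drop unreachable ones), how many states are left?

States {p1,p2} cannot be reached from the start state, so discard them.
P0 = {p3,p7} | {p4,p5,p6}.
On input a, block {p3,p7} splits into {p3} and {p7}.
The partition is now stable with 3 blocks: {p3} | {p4,p5,p6} | {p7}.

3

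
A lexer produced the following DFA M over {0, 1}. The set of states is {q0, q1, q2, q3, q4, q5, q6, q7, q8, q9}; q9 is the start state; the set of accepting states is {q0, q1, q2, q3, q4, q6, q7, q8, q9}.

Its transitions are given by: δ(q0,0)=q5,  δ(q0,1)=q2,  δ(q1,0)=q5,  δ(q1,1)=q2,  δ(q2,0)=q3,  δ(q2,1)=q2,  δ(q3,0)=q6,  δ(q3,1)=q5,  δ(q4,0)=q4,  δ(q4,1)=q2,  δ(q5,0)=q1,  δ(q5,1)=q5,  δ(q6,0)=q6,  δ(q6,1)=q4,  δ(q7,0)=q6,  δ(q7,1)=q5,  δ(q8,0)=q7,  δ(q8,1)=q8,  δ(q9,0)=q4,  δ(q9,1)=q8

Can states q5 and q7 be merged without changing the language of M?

No

States {q0} cannot be reached from the start state, so discard them.
P0 = {q1,q2,q3,q4,q6,q7,q8,q9} | {q5}.
Refine {q1,q2,q3,q4,q6,q7,q8,q9} on symbol 0: members go to different blocks, giving {q2,q3,q4,q6,q7,q8,q9} and {q1}.
Split {q2,q3,q4,q6,q7,q8,q9} by δ(·,1) → {q2,q4,q6,q8,q9} and {q3,q7}.
On input 0, block {q2,q4,q6,q8,q9} splits into {q4,q6,q9} and {q2,q8}.
Split {q4,q6,q9} by δ(·,1) → {q4,q9} and {q6}.
Stable partition: {q4,q9} | {q5} | {q1} | {q3,q7} | {q2,q8} | {q6} — 6 equivalence classes.
q5 and q7 end up in different blocks, so they are distinguishable. For instance, the string 'ε' is accepted from only q7.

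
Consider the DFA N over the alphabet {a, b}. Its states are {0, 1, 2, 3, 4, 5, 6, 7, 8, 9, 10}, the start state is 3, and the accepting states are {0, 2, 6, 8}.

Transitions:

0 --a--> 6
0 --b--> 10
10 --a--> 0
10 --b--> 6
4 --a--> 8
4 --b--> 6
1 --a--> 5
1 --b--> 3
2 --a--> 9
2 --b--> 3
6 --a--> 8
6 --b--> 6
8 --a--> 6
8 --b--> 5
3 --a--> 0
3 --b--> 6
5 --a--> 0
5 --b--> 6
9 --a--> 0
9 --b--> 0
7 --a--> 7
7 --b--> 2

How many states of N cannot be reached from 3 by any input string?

5

No path from 3 leads to 1, 2, 4, 7, 9; the other 6 states are all reachable.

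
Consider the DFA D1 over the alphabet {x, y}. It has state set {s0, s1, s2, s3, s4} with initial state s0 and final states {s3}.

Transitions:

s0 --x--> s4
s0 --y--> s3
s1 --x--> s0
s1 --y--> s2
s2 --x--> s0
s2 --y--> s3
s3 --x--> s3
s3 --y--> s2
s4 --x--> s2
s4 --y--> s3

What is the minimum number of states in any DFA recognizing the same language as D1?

First remove the unreachable states {s1}; 4 states remain.
P0 = {s3} | {s0,s2,s4}.
The partition is now stable with 2 blocks: {s3} | {s0,s2,s4}.

2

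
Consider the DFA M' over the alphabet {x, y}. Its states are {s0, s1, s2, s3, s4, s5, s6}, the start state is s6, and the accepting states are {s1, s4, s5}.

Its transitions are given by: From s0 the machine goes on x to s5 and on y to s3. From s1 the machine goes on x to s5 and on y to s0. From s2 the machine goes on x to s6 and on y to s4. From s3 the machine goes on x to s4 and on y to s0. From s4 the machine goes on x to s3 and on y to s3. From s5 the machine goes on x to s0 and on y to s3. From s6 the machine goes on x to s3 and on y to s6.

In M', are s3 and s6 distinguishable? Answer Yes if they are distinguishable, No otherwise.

Reachable states from the start: {s0,s3,s4,s5,s6}. Unreachable: {s1,s2} — drop them.
P0 = {s4,s5} | {s0,s3,s6}.
Split {s0,s3,s6} by δ(·,x) → {s0,s3} and {s6}.
No further refinement is possible. Final partition (3 blocks): {s4,s5} | {s0,s3} | {s6}.
s3 and s6 end up in different blocks, so they are distinguishable. For instance, the string 'x' is accepted from only s3.

Yes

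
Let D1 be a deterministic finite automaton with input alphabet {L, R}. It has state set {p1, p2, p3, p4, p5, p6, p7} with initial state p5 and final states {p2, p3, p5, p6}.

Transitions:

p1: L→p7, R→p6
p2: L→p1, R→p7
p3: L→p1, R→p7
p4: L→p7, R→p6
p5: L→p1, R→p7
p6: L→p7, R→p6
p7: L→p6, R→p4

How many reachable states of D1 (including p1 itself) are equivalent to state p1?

2

First remove the unreachable states {p2,p3}; 5 states remain.
Start with accepting vs non-accepting: {p5,p6} | {p1,p4,p7}.
Refine {p5,p6} on symbol R: members go to different blocks, giving {p5} and {p6}.
Split {p1,p4,p7} by δ(·,L) → {p1,p4} and {p7}.
No further refinement is possible. Final partition (4 blocks): {p5} | {p1,p4} | {p6} | {p7}.
State p1 belongs to the block {p1,p4}, which has 2 states.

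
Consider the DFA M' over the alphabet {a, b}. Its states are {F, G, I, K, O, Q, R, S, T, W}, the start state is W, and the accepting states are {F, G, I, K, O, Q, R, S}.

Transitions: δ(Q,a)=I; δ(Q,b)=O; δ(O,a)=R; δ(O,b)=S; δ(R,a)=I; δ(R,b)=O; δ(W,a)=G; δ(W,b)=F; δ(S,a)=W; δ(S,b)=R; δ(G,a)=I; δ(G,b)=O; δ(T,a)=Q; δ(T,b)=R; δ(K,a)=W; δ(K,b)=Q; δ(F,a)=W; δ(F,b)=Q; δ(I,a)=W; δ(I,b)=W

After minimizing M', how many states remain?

5

First remove the unreachable states {K,T}; 8 states remain.
P0 = {F,G,I,O,Q,R,S} | {W}.
Split {F,G,I,O,Q,R,S} by δ(·,a) → {G,O,Q,R} and {F,I,S}.
On input a, block {G,O,Q,R} splits into {G,Q,R} and {O}.
On input b, block {F,I,S} splits into {F,S} and {I}.
Stable partition: {G,Q,R} | {W} | {F,S} | {O} | {I} — 5 equivalence classes.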